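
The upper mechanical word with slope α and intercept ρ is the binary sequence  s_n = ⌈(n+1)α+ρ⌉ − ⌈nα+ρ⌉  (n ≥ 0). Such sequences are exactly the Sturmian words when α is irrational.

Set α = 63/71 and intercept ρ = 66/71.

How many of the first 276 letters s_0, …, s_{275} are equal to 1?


#1s = Σ_{n=0}^{275} s_n = Σ_{n=0}^{275} (⌈(n+1)α+ρ⌉ − ⌈nα+ρ⌉)
the sum telescopes: every ⌈nα+ρ⌉ with 0 < n < 276 appears once with + and once with −, leaving ⌈276α+ρ⌉ − ⌈0·α+ρ⌉
276α + ρ = (276·63 + 66) / 71 = 17454/71
ρ = 66/71
⌈17454/71⌉ = 246,  ⌈66/71⌉ = 1
#1s = 246 − 1 = 245

245


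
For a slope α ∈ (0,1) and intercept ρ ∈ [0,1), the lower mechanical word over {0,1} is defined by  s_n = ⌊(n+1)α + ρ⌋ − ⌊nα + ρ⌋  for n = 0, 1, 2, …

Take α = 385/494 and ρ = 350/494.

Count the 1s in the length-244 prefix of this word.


190

#1s = Σ_{n=0}^{243} s_n = Σ_{n=0}^{243} (⌊(n+1)α+ρ⌋ − ⌊nα+ρ⌋)
the sum telescopes: every ⌊nα+ρ⌋ with 0 < n < 244 appears once with + and once with −, leaving ⌊244α+ρ⌋ − ⌊0·α+ρ⌋
244α + ρ = (244·385 + 350) / 494 = 94290/494
ρ = 350/494
⌊94290/494⌋ = 190,  ⌊350/494⌋ = 0
#1s = 190 − 0 = 190


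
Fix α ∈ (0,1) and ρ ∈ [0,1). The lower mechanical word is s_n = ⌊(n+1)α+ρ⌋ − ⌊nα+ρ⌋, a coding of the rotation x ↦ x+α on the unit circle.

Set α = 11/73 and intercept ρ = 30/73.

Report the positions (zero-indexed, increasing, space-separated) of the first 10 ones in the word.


3 10 17 23 30 37 43 50 56 63

n=0: ⌊41/73⌋−⌊30/73⌋ = 0−0 = 0
n=1: ⌊52/73⌋−⌊41/73⌋ = 0−0 = 0
  …
n=3: ⌊74/73⌋−⌊63/73⌋ = 1−0 = 1  ← one
n=4: ⌊85/73⌋−⌊74/73⌋ = 1−1 = 0
n=5: ⌊96/73⌋−⌊85/73⌋ = 1−1 = 0
  …
n=10: ⌊151/73⌋−⌊140/73⌋ = 2−1 = 1  ← one
n=11: ⌊162/73⌋−⌊151/73⌋ = 2−2 = 0
n=12: ⌊173/73⌋−⌊162/73⌋ = 2−2 = 0
  …
n=17: ⌊228/73⌋−⌊217/73⌋ = 3−2 = 1  ← one
n=18: ⌊239/73⌋−⌊228/73⌋ = 3−3 = 0
n=19: ⌊250/73⌋−⌊239/73⌋ = 3−3 = 0
  …
n=23: ⌊294/73⌋−⌊283/73⌋ = 4−3 = 1  ← one
n=24: ⌊305/73⌋−⌊294/73⌋ = 4−4 = 0
n=25: ⌊316/73⌋−⌊305/73⌋ = 4−4 = 0
  …
n=30: ⌊371/73⌋−⌊360/73⌋ = 5−4 = 1  ← one
n=31: ⌊382/73⌋−⌊371/73⌋ = 5−5 = 0
n=32: ⌊393/73⌋−⌊382/73⌋ = 5−5 = 0
  …
n=37: ⌊448/73⌋−⌊437/73⌋ = 6−5 = 1  ← one
n=38: ⌊459/73⌋−⌊448/73⌋ = 6−6 = 0
n=39: ⌊470/73⌋−⌊459/73⌋ = 6−6 = 0
  …
n=43: ⌊514/73⌋−⌊503/73⌋ = 7−6 = 1  ← one
n=44: ⌊525/73⌋−⌊514/73⌋ = 7−7 = 0
n=45: ⌊536/73⌋−⌊525/73⌋ = 7−7 = 0
  …
n=50: ⌊591/73⌋−⌊580/73⌋ = 8−7 = 1  ← one
n=51: ⌊602/73⌋−⌊591/73⌋ = 8−8 = 0
n=52: ⌊613/73⌋−⌊602/73⌋ = 8−8 = 0
  …
n=56: ⌊657/73⌋−⌊646/73⌋ = 9−8 = 1  ← one
n=57: ⌊668/73⌋−⌊657/73⌋ = 9−9 = 0
n=58: ⌊679/73⌋−⌊668/73⌋ = 9−9 = 0
  …
n=63: ⌊734/73⌋−⌊723/73⌋ = 10−9 = 1  ← one
positions of the first 10 ones: 3 10 17 23 30 37 43 50 56 63


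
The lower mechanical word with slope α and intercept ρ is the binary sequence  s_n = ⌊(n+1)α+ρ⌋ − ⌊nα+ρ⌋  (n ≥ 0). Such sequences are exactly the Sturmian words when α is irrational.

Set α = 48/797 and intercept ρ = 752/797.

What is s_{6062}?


(n+1)α + ρ = (6063·48 + 752) / 797 = 291776/797
nα + ρ     = (6062·48 + 752) / 797 = 291728/797
⌊291776/797⌋ = 366,  ⌊291728/797⌋ = 366
s_{6062} = 366 − 366 = 0

0


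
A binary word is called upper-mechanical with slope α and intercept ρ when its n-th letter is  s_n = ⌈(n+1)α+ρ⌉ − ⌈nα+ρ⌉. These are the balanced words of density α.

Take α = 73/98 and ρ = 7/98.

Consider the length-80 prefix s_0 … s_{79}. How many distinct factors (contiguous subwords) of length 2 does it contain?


t_n = ⌈(n·73+7)/98⌉ for n = 0 … 80:
  n=0…9: ⌈7/98⌉=1 ⌈80/98⌉=1 ⌈153/98⌉=2 ⌈226/98⌉=3 ⌈299/98⌉=4 ⌈372/98⌉=4 ⌈445/98⌉=5 ⌈518/98⌉=6 ⌈591/98⌉=7 ⌈664/98⌉=7
  n=10…19: ⌈737/98⌉=8 ⌈810/98⌉=9 ⌈883/98⌉=10 ⌈956/98⌉=10 ⌈1029/98⌉=11 ⌈1102/98⌉=12 ⌈1175/98⌉=12 ⌈1248/98⌉=13 ⌈1321/98⌉=14 ⌈1394/98⌉=15
  n=20…29: ⌈1467/98⌉=15 ⌈1540/98⌉=16 ⌈1613/98⌉=17 ⌈1686/98⌉=18 ⌈1759/98⌉=18 ⌈1832/98⌉=19 ⌈1905/98⌉=20 ⌈1978/98⌉=21 ⌈2051/98⌉=21 ⌈2124/98⌉=22
  n=30…39: ⌈2197/98⌉=23 ⌈2270/98⌉=24 ⌈2343/98⌉=24 ⌈2416/98⌉=25 ⌈2489/98⌉=26 ⌈2562/98⌉=27 ⌈2635/98⌉=27 ⌈2708/98⌉=28 ⌈2781/98⌉=29 ⌈2854/98⌉=30
  n=40…49: ⌈2927/98⌉=30 ⌈3000/98⌉=31 ⌈3073/98⌉=32 ⌈3146/98⌉=33 ⌈3219/98⌉=33 ⌈3292/98⌉=34 ⌈3365/98⌉=35 ⌈3438/98⌉=36 ⌈3511/98⌉=36 ⌈3584/98⌉=37
  n=50…59: ⌈3657/98⌉=38 ⌈3730/98⌉=39 ⌈3803/98⌉=39 ⌈3876/98⌉=40 ⌈3949/98⌉=41 ⌈4022/98⌉=42 ⌈4095/98⌉=42 ⌈4168/98⌉=43 ⌈4241/98⌉=44 ⌈4314/98⌉=45
  n=60…69: ⌈4387/98⌉=45 ⌈4460/98⌉=46 ⌈4533/98⌉=47 ⌈4606/98⌉=47 ⌈4679/98⌉=48 ⌈4752/98⌉=49 ⌈4825/98⌉=50 ⌈4898/98⌉=50 ⌈4971/98⌉=51 ⌈5044/98⌉=52
  n=70…79: ⌈5117/98⌉=53 ⌈5190/98⌉=53 ⌈5263/98⌉=54 ⌈5336/98⌉=55 ⌈5409/98⌉=56 ⌈5482/98⌉=56 ⌈5555/98⌉=57 ⌈5628/98⌉=58 ⌈5701/98⌉=59 ⌈5774/98⌉=59
  n=80: ⌈5847/98⌉=60
s_n = t_(n+1) − t_n for n = 0 … 79 gives
prefix = 01110111011101101110111011101110111011101110111011101110111011011101110111011101
slide a length-2 window over [0..1] … [78..79] (79 windows); first occurrence of each distinct factor:
  [  0..  1] 01
  [  1..  2] 11
  [  3..  4] 10
  (the other 76 windows repeat one of these)
distinct factors: {01, 10, 11}
count = 3  (Sturmian bound for length 2 is 3)

3


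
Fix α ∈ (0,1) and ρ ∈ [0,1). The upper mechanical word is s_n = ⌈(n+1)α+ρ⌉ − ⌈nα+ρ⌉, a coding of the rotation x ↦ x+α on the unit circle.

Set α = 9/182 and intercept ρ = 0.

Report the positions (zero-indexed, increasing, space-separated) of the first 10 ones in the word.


n=0: ⌈9/182⌉−⌈0/182⌉ = 1−0 = 1  ← one
n=1: ⌈18/182⌉−⌈9/182⌉ = 1−1 = 0
n=2: ⌈27/182⌉−⌈18/182⌉ = 1−1 = 0
  …
n=20: ⌈189/182⌉−⌈180/182⌉ = 2−1 = 1  ← one
n=21: ⌈198/182⌉−⌈189/182⌉ = 2−2 = 0
n=22: ⌈207/182⌉−⌈198/182⌉ = 2−2 = 0
  …
n=40: ⌈369/182⌉−⌈360/182⌉ = 3−2 = 1  ← one
n=41: ⌈378/182⌉−⌈369/182⌉ = 3−3 = 0
n=42: ⌈387/182⌉−⌈378/182⌉ = 3−3 = 0
  …
n=60: ⌈549/182⌉−⌈540/182⌉ = 4−3 = 1  ← one
n=61: ⌈558/182⌉−⌈549/182⌉ = 4−4 = 0
n=62: ⌈567/182⌉−⌈558/182⌉ = 4−4 = 0
  …
n=80: ⌈729/182⌉−⌈720/182⌉ = 5−4 = 1  ← one
n=81: ⌈738/182⌉−⌈729/182⌉ = 5−5 = 0
n=82: ⌈747/182⌉−⌈738/182⌉ = 5−5 = 0
  …
n=101: ⌈918/182⌉−⌈909/182⌉ = 6−5 = 1  ← one
n=102: ⌈927/182⌉−⌈918/182⌉ = 6−6 = 0
n=103: ⌈936/182⌉−⌈927/182⌉ = 6−6 = 0
  …
n=121: ⌈1098/182⌉−⌈1089/182⌉ = 7−6 = 1  ← one
n=122: ⌈1107/182⌉−⌈1098/182⌉ = 7−7 = 0
n=123: ⌈1116/182⌉−⌈1107/182⌉ = 7−7 = 0
  …
n=141: ⌈1278/182⌉−⌈1269/182⌉ = 8−7 = 1  ← one
n=142: ⌈1287/182⌉−⌈1278/182⌉ = 8−8 = 0
n=143: ⌈1296/182⌉−⌈1287/182⌉ = 8−8 = 0
  …
n=161: ⌈1458/182⌉−⌈1449/182⌉ = 9−8 = 1  ← one
n=162: ⌈1467/182⌉−⌈1458/182⌉ = 9−9 = 0
n=163: ⌈1476/182⌉−⌈1467/182⌉ = 9−9 = 0
  …
n=182: ⌈1647/182⌉−⌈1638/182⌉ = 10−9 = 1  ← one
positions of the first 10 ones: 0 20 40 60 80 101 121 141 161 182

0 20 40 60 80 101 121 141 161 182


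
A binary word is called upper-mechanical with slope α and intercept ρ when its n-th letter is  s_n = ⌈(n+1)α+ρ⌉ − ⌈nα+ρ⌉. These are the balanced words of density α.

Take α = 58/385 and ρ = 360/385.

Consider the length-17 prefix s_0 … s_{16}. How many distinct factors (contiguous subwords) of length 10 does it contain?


t_n = ⌈(n·58+360)/385⌉ for n = 0 … 17:
  n=0…9: ⌈360/385⌉=1 ⌈418/385⌉=2 ⌈476/385⌉=2 ⌈534/385⌉=2 ⌈592/385⌉=2 ⌈650/385⌉=2 ⌈708/385⌉=2 ⌈766/385⌉=2 ⌈824/385⌉=3 ⌈882/385⌉=3
  n=10…17: ⌈940/385⌉=3 ⌈998/385⌉=3 ⌈1056/385⌉=3 ⌈1114/385⌉=3 ⌈1172/385⌉=4 ⌈1230/385⌉=4 ⌈1288/385⌉=4 ⌈1346/385⌉=4
s_n = t_(n+1) − t_n for n = 0 … 16 gives
prefix = 10000001000001000
slide a length-10 window over [0..9] … [7..16] (8 windows); first occurrence of each distinct factor:
  [  0..  9] 1000000100
  [  1.. 10] 0000001000
  [  2.. 11] 0000010000
  [  3.. 12] 0000100000
  [  4.. 13] 0001000001
  [  5.. 14] 0010000010
  [  6.. 15] 0100000100
  [  7.. 16] 1000001000
distinct factors: {0000001000, 0000010000, 0000100000, 0001000001, 0010000010, 0100000100, 1000000100, 1000001000}
count = 8  (Sturmian bound for length 10 is 11)

8


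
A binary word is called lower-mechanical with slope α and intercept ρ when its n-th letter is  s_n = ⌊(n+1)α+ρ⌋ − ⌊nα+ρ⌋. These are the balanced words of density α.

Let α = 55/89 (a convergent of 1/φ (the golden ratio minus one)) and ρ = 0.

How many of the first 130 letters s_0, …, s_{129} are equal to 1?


#1s = Σ_{n=0}^{129} s_n = Σ_{n=0}^{129} (⌊(n+1)α+ρ⌋ − ⌊nα+ρ⌋)
the sum telescopes: every ⌊nα+ρ⌋ with 0 < n < 130 appears once with + and once with −, leaving ⌊130α+ρ⌋ − ⌊0·α+ρ⌋
130α + ρ = (130·55) / 89 = 7150/89
ρ = 0/89
⌊7150/89⌋ = 80,  ⌊0/89⌋ = 0
#1s = 80 − 0 = 80

80


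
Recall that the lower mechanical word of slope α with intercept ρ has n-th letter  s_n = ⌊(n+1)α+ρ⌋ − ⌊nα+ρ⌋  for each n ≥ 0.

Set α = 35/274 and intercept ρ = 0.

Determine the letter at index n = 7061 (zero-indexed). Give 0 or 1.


1

(n+1)α + ρ = (7062·35) / 274 = 247170/274
nα + ρ     = (7061·35) / 274 = 247135/274
⌊247170/274⌋ = 902,  ⌊247135/274⌋ = 901
s_{7061} = 902 − 901 = 1


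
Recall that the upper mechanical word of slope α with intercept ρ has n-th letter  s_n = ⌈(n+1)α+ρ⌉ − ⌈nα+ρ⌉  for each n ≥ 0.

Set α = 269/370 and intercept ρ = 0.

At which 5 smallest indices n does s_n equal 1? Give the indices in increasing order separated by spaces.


0 1 2 4 5

n=0: ⌈269/370⌉−⌈0/370⌉ = 1−0 = 1  ← one
n=1: ⌈538/370⌉−⌈269/370⌉ = 2−1 = 1  ← one
n=2: ⌈807/370⌉−⌈538/370⌉ = 3−2 = 1  ← one
n=3: ⌈1076/370⌉−⌈807/370⌉ = 3−3 = 0
n=4: ⌈1345/370⌉−⌈1076/370⌉ = 4−3 = 1  ← one
n=5: ⌈1614/370⌉−⌈1345/370⌉ = 5−4 = 1  ← one
positions of the first 5 ones: 0 1 2 4 5


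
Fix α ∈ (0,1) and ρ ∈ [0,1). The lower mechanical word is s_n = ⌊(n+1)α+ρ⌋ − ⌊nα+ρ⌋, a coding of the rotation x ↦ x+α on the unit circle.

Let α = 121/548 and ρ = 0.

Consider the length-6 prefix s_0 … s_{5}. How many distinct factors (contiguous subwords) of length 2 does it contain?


t_n = ⌊(n·121)/548⌋ for n = 0 … 6:
  n=0…6: ⌊0/548⌋=0 ⌊121/548⌋=0 ⌊242/548⌋=0 ⌊363/548⌋=0 ⌊484/548⌋=0 ⌊605/548⌋=1 ⌊726/548⌋=1
s_n = t_(n+1) − t_n for n = 0 … 5 gives
prefix = 000010
slide a length-2 window over [0..1] … [4..5] (5 windows); first occurrence of each distinct factor:
  [  0..  1] 00
  [  3..  4] 01
  [  4..  5] 10
  (the other 2 windows repeat one of these)
distinct factors: {00, 01, 10}
count = 3  (Sturmian bound for length 2 is 3)

3


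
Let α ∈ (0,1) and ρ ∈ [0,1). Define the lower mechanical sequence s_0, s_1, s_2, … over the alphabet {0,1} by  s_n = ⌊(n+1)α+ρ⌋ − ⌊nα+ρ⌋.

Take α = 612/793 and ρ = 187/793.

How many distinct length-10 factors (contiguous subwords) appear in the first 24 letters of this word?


t_n = ⌊(n·612+187)/793⌋ for n = 0 … 24:
  n=0…9: ⌊187/793⌋=0 ⌊799/793⌋=1 ⌊1411/793⌋=1 ⌊2023/793⌋=2 ⌊2635/793⌋=3 ⌊3247/793⌋=4 ⌊3859/793⌋=4 ⌊4471/793⌋=5 ⌊5083/793⌋=6 ⌊5695/793⌋=7
  n=10…19: ⌊6307/793⌋=7 ⌊6919/793⌋=8 ⌊7531/793⌋=9 ⌊8143/793⌋=10 ⌊8755/793⌋=11 ⌊9367/793⌋=11 ⌊9979/793⌋=12 ⌊10591/793⌋=13 ⌊11203/793⌋=14 ⌊11815/793⌋=14
  n=20…24: ⌊12427/793⌋=15 ⌊13039/793⌋=16 ⌊13651/793⌋=17 ⌊14263/793⌋=17 ⌊14875/793⌋=18
s_n = t_(n+1) − t_n for n = 0 … 23 gives
prefix = 101110111011110111011101
slide a length-10 window over [0..9] … [14..23] (15 windows); first occurrence of each distinct factor:
  [  0..  9] 1011101110
  [  1.. 10] 0111011101
  [  2.. 11] 1110111011
  [  3.. 12] 1101110111
  [  4.. 13] 1011101111
  [  5.. 14] 0111011110
  [  6.. 15] 1110111101
  [  7.. 16] 1101111011
  [  8.. 17] 1011110111
  [  9.. 18] 0111101110
  [ 10.. 19] 1111011101
  (the other 4 windows repeat one of these)
distinct factors: {0111011101, 0111011110, 0111101110, 1011101110, 1011101111, 1011110111, 1101110111, 1101111011, 1110111011, 1110111101, 1111011101}
count = 11  (Sturmian bound for length 10 is 11)

11


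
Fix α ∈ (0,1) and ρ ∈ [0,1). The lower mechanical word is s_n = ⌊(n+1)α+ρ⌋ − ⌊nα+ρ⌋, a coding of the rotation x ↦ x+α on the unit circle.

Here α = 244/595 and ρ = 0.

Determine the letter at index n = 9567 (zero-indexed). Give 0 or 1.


0

(n+1)α + ρ = (9568·244) / 595 = 2334592/595
nα + ρ     = (9567·244) / 595 = 2334348/595
⌊2334592/595⌋ = 3923,  ⌊2334348/595⌋ = 3923
s_{9567} = 3923 − 3923 = 0


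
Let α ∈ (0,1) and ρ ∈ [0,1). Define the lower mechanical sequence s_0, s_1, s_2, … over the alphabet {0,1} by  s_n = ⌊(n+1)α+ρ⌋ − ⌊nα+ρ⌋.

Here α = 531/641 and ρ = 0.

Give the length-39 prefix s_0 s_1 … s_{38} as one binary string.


n=0: ⌊(1·531)/641⌋ − ⌊(0·531)/641⌋ = ⌊531/641⌋ − ⌊0/641⌋ = 0 − 0 = 0
n=1: ⌊(2·531)/641⌋ − ⌊(1·531)/641⌋ = ⌊1062/641⌋ − ⌊531/641⌋ = 1 − 0 = 1
n=2: ⌊(3·531)/641⌋ − ⌊(2·531)/641⌋ = ⌊1593/641⌋ − ⌊1062/641⌋ = 2 − 1 = 1
n=3: ⌊(4·531)/641⌋ − ⌊(3·531)/641⌋ = ⌊2124/641⌋ − ⌊1593/641⌋ = 3 − 2 = 1
n=4: ⌊(5·531)/641⌋ − ⌊(4·531)/641⌋ = ⌊2655/641⌋ − ⌊2124/641⌋ = 4 − 3 = 1
n=5: ⌊(6·531)/641⌋ − ⌊(5·531)/641⌋ = ⌊3186/641⌋ − ⌊2655/641⌋ = 4 − 4 = 0
n=6: ⌊(7·531)/641⌋ − ⌊(6·531)/641⌋ = ⌊3717/641⌋ − ⌊3186/641⌋ = 5 − 4 = 1
n=7: ⌊(8·531)/641⌋ − ⌊(7·531)/641⌋ = ⌊4248/641⌋ − ⌊3717/641⌋ = 6 − 5 = 1
n=8: ⌊(9·531)/641⌋ − ⌊(8·531)/641⌋ = ⌊4779/641⌋ − ⌊4248/641⌋ = 7 − 6 = 1
n=9: ⌊(10·531)/641⌋ − ⌊(9·531)/641⌋ = ⌊5310/641⌋ − ⌊4779/641⌋ = 8 − 7 = 1
n=10: ⌊(11·531)/641⌋ − ⌊(10·531)/641⌋ = ⌊5841/641⌋ − ⌊5310/641⌋ = 9 − 8 = 1
n=11: ⌊(12·531)/641⌋ − ⌊(11·531)/641⌋ = ⌊6372/641⌋ − ⌊5841/641⌋ = 9 − 9 = 0
n=12: ⌊(13·531)/641⌋ − ⌊(12·531)/641⌋ = ⌊6903/641⌋ − ⌊6372/641⌋ = 10 − 9 = 1
n=13: ⌊(14·531)/641⌋ − ⌊(13·531)/641⌋ = ⌊7434/641⌋ − ⌊6903/641⌋ = 11 − 10 = 1
n=14: ⌊(15·531)/641⌋ − ⌊(14·531)/641⌋ = ⌊7965/641⌋ − ⌊7434/641⌋ = 12 − 11 = 1
n=15: ⌊(16·531)/641⌋ − ⌊(15·531)/641⌋ = ⌊8496/641⌋ − ⌊7965/641⌋ = 13 − 12 = 1
n=16: ⌊(17·531)/641⌋ − ⌊(16·531)/641⌋ = ⌊9027/641⌋ − ⌊8496/641⌋ = 14 − 13 = 1
n=17: ⌊(18·531)/641⌋ − ⌊(17·531)/641⌋ = ⌊9558/641⌋ − ⌊9027/641⌋ = 14 − 14 = 0
n=18: ⌊(19·531)/641⌋ − ⌊(18·531)/641⌋ = ⌊10089/641⌋ − ⌊9558/641⌋ = 15 − 14 = 1
n=19: ⌊(20·531)/641⌋ − ⌊(19·531)/641⌋ = ⌊10620/641⌋ − ⌊10089/641⌋ = 16 − 15 = 1
n=20: ⌊(21·531)/641⌋ − ⌊(20·531)/641⌋ = ⌊11151/641⌋ − ⌊10620/641⌋ = 17 − 16 = 1
n=21: ⌊(22·531)/641⌋ − ⌊(21·531)/641⌋ = ⌊11682/641⌋ − ⌊11151/641⌋ = 18 − 17 = 1
n=22: ⌊(23·531)/641⌋ − ⌊(22·531)/641⌋ = ⌊12213/641⌋ − ⌊11682/641⌋ = 19 − 18 = 1
n=23: ⌊(24·531)/641⌋ − ⌊(23·531)/641⌋ = ⌊12744/641⌋ − ⌊12213/641⌋ = 19 − 19 = 0
n=24: ⌊(25·531)/641⌋ − ⌊(24·531)/641⌋ = ⌊13275/641⌋ − ⌊12744/641⌋ = 20 − 19 = 1
n=25: ⌊(26·531)/641⌋ − ⌊(25·531)/641⌋ = ⌊13806/641⌋ − ⌊13275/641⌋ = 21 − 20 = 1
n=26: ⌊(27·531)/641⌋ − ⌊(26·531)/641⌋ = ⌊14337/641⌋ − ⌊13806/641⌋ = 22 − 21 = 1
n=27: ⌊(28·531)/641⌋ − ⌊(27·531)/641⌋ = ⌊14868/641⌋ − ⌊14337/641⌋ = 23 − 22 = 1
n=28: ⌊(29·531)/641⌋ − ⌊(28·531)/641⌋ = ⌊15399/641⌋ − ⌊14868/641⌋ = 24 − 23 = 1
n=29: ⌊(30·531)/641⌋ − ⌊(29·531)/641⌋ = ⌊15930/641⌋ − ⌊15399/641⌋ = 24 − 24 = 0
n=30: ⌊(31·531)/641⌋ − ⌊(30·531)/641⌋ = ⌊16461/641⌋ − ⌊15930/641⌋ = 25 − 24 = 1
n=31: ⌊(32·531)/641⌋ − ⌊(31·531)/641⌋ = ⌊16992/641⌋ − ⌊16461/641⌋ = 26 − 25 = 1
n=32: ⌊(33·531)/641⌋ − ⌊(32·531)/641⌋ = ⌊17523/641⌋ − ⌊16992/641⌋ = 27 − 26 = 1
n=33: ⌊(34·531)/641⌋ − ⌊(33·531)/641⌋ = ⌊18054/641⌋ − ⌊17523/641⌋ = 28 − 27 = 1
n=34: ⌊(35·531)/641⌋ − ⌊(34·531)/641⌋ = ⌊18585/641⌋ − ⌊18054/641⌋ = 28 − 28 = 0
n=35: ⌊(36·531)/641⌋ − ⌊(35·531)/641⌋ = ⌊19116/641⌋ − ⌊18585/641⌋ = 29 − 28 = 1
n=36: ⌊(37·531)/641⌋ − ⌊(36·531)/641⌋ = ⌊19647/641⌋ − ⌊19116/641⌋ = 30 − 29 = 1
n=37: ⌊(38·531)/641⌋ − ⌊(37·531)/641⌋ = ⌊20178/641⌋ − ⌊19647/641⌋ = 31 − 30 = 1
n=38: ⌊(39·531)/641⌋ − ⌊(38·531)/641⌋ = ⌊20709/641⌋ − ⌊20178/641⌋ = 32 − 31 = 1

011110111110111110111110111110111101111


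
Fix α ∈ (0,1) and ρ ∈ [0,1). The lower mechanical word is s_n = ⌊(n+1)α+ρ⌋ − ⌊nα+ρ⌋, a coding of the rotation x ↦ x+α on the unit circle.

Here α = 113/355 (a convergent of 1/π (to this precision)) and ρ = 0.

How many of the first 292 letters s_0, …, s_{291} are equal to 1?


92

#1s = Σ_{n=0}^{291} s_n = Σ_{n=0}^{291} (⌊(n+1)α+ρ⌋ − ⌊nα+ρ⌋)
the sum telescopes: every ⌊nα+ρ⌋ with 0 < n < 292 appears once with + and once with −, leaving ⌊292α+ρ⌋ − ⌊0·α+ρ⌋
292α + ρ = (292·113) / 355 = 32996/355
ρ = 0/355
⌊32996/355⌋ = 92,  ⌊0/355⌋ = 0
#1s = 92 − 0 = 92


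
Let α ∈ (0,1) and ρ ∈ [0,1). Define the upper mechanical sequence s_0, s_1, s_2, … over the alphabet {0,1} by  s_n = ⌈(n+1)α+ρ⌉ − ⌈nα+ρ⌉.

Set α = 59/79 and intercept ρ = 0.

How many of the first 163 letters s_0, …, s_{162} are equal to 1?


#1s = Σ_{n=0}^{162} s_n = Σ_{n=0}^{162} (⌈(n+1)α+ρ⌉ − ⌈nα+ρ⌉)
the sum telescopes: every ⌈nα+ρ⌉ with 0 < n < 163 appears once with + and once with −, leaving ⌈163α+ρ⌉ − ⌈0·α+ρ⌉
163α + ρ = (163·59) / 79 = 9617/79
ρ = 0/79
⌈9617/79⌉ = 122,  ⌈0/79⌉ = 0
#1s = 122 − 0 = 122

122


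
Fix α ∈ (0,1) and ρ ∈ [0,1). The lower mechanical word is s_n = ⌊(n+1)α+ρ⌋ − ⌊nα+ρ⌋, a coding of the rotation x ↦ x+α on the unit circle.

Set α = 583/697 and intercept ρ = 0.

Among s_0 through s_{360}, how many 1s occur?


301

#1s = Σ_{n=0}^{360} s_n = Σ_{n=0}^{360} (⌊(n+1)α+ρ⌋ − ⌊nα+ρ⌋)
the sum telescopes: every ⌊nα+ρ⌋ with 0 < n < 361 appears once with + and once with −, leaving ⌊361α+ρ⌋ − ⌊0·α+ρ⌋
361α + ρ = (361·583) / 697 = 210463/697
ρ = 0/697
⌊210463/697⌋ = 301,  ⌊0/697⌋ = 0
#1s = 301 − 0 = 301


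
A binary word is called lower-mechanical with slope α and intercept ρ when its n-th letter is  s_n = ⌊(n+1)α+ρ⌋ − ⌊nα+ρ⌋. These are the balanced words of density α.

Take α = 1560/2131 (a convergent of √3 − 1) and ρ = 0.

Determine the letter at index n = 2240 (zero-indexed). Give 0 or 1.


(n+1)α + ρ = (2241·1560) / 2131 = 3495960/2131
nα + ρ     = (2240·1560) / 2131 = 3494400/2131
⌊3495960/2131⌋ = 1640,  ⌊3494400/2131⌋ = 1639
s_{2240} = 1640 − 1639 = 1

1


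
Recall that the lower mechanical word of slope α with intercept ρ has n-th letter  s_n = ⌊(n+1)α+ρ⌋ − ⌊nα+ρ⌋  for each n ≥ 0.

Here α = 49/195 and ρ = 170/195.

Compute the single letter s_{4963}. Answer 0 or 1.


1

(n+1)α + ρ = (4964·49 + 170) / 195 = 243406/195
nα + ρ     = (4963·49 + 170) / 195 = 243357/195
⌊243406/195⌋ = 1248,  ⌊243357/195⌋ = 1247
s_{4963} = 1248 − 1247 = 1


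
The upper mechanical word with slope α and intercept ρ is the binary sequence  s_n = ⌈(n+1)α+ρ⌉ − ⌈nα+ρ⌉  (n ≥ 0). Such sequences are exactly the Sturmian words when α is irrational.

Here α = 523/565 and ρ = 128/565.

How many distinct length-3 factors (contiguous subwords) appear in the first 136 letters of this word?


4

t_n = ⌈(n·523+128)/565⌉ for n = 0 … 136:
  n=0…9: ⌈128/565⌉=1 ⌈651/565⌉=2 ⌈1174/565⌉=3 ⌈1697/565⌉=4 ⌈2220/565⌉=4 ⌈2743/565⌉=5 ⌈3266/565⌉=6 ⌈3789/565⌉=7 ⌈4312/565⌉=8 ⌈4835/565⌉=9
  n=10…19: ⌈5358/565⌉=10 ⌈5881/565⌉=11 ⌈6404/565⌉=12 ⌈6927/565⌉=13 ⌈7450/565⌉=14 ⌈7973/565⌉=15 ⌈8496/565⌉=16 ⌈9019/565⌉=16 ⌈9542/565⌉=17 ⌈10065/565⌉=18
  n=20…29: ⌈10588/565⌉=19 ⌈11111/565⌉=20 ⌈11634/565⌉=21 ⌈12157/565⌉=22 ⌈12680/565⌉=23 ⌈13203/565⌉=24 ⌈13726/565⌉=25 ⌈14249/565⌉=26 ⌈14772/565⌉=27 ⌈15295/565⌉=28
  n=30…39: ⌈15818/565⌉=28 ⌈16341/565⌉=29 ⌈16864/565⌉=30 ⌈17387/565⌉=31 ⌈17910/565⌉=32 ⌈18433/565⌉=33 ⌈18956/565⌉=34 ⌈19479/565⌉=35 ⌈20002/565⌉=36 ⌈20525/565⌉=37
  n=40…49: ⌈21048/565⌉=38 ⌈21571/565⌉=39 ⌈22094/565⌉=40 ⌈22617/565⌉=41 ⌈23140/565⌉=41 ⌈23663/565⌉=42 ⌈24186/565⌉=43 ⌈24709/565⌉=44 ⌈25232/565⌉=45 ⌈25755/565⌉=46
  n=50…59: ⌈26278/565⌉=47 ⌈26801/565⌉=48 ⌈27324/565⌉=49 ⌈27847/565⌉=50 ⌈28370/565⌉=51 ⌈28893/565⌉=52 ⌈29416/565⌉=53 ⌈29939/565⌉=53 ⌈30462/565⌉=54 ⌈30985/565⌉=55
  n=60…69: ⌈31508/565⌉=56 ⌈32031/565⌉=57 ⌈32554/565⌉=58 ⌈33077/565⌉=59 ⌈33600/565⌉=60 ⌈34123/565⌉=61 ⌈34646/565⌉=62 ⌈35169/565⌉=63 ⌈35692/565⌉=64 ⌈36215/565⌉=65
  n=70…79: ⌈36738/565⌉=66 ⌈37261/565⌉=66 ⌈37784/565⌉=67 ⌈38307/565⌉=68 ⌈38830/565⌉=69 ⌈39353/565⌉=70 ⌈39876/565⌉=71 ⌈40399/565⌉=72 ⌈40922/565⌉=73 ⌈41445/565⌉=74
  n=80…89: ⌈41968/565⌉=75 ⌈42491/565⌉=76 ⌈43014/565⌉=77 ⌈43537/565⌉=78 ⌈44060/565⌉=78 ⌈44583/565⌉=79 ⌈45106/565⌉=80 ⌈45629/565⌉=81 ⌈46152/565⌉=82 ⌈46675/565⌉=83
  n=90…99: ⌈47198/565⌉=84 ⌈47721/565⌉=85 ⌈48244/565⌉=86 ⌈48767/565⌉=87 ⌈49290/565⌉=88 ⌈49813/565⌉=89 ⌈50336/565⌉=90 ⌈50859/565⌉=91 ⌈51382/565⌉=91 ⌈51905/565⌉=92
  n=100…109: ⌈52428/565⌉=93 ⌈52951/565⌉=94 ⌈53474/565⌉=95 ⌈53997/565⌉=96 ⌈54520/565⌉=97 ⌈55043/565⌉=98 ⌈55566/565⌉=99 ⌈56089/565⌉=100 ⌈56612/565⌉=101 ⌈57135/565⌉=102
  n=110…119: ⌈57658/565⌉=103 ⌈58181/565⌉=103 ⌈58704/565⌉=104 ⌈59227/565⌉=105 ⌈59750/565⌉=106 ⌈60273/565⌉=107 ⌈60796/565⌉=108 ⌈61319/565⌉=109 ⌈61842/565⌉=110 ⌈62365/565⌉=111
  n=120…129: ⌈62888/565⌉=112 ⌈63411/565⌉=113 ⌈63934/565⌉=114 ⌈64457/565⌉=115 ⌈64980/565⌉=116 ⌈65503/565⌉=116 ⌈66026/565⌉=117 ⌈66549/565⌉=118 ⌈67072/565⌉=119 ⌈67595/565⌉=120
  n=130…136: ⌈68118/565⌉=121 ⌈68641/565⌉=122 ⌈69164/565⌉=123 ⌈69687/565⌉=124 ⌈70210/565⌉=125 ⌈70733/565⌉=126 ⌈71256/565⌉=127
s_n = t_(n+1) − t_n for n = 0 … 135 gives
prefix = 1110111111111111011111111111101111111111111011111111111101111111111111011111111111101111111111111011111111111101111111111111011111111111
slide a length-3 window over [0..2] … [133..135] (134 windows); first occurrence of each distinct factor:
  [  0..  2] 111
  [  1..  3] 110
  [  2..  4] 101
  [  3..  5] 011
  (the other 130 windows repeat one of these)
distinct factors: {011, 101, 110, 111}
count = 4  (Sturmian bound for length 3 is 4)


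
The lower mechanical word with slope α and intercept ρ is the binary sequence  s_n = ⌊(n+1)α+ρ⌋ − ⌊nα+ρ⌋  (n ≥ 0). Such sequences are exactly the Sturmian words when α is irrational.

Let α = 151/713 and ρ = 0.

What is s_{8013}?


(n+1)α + ρ = (8014·151) / 713 = 1210114/713
nα + ρ     = (8013·151) / 713 = 1209963/713
⌊1210114/713⌋ = 1697,  ⌊1209963/713⌋ = 1697
s_{8013} = 1697 − 1697 = 0

0


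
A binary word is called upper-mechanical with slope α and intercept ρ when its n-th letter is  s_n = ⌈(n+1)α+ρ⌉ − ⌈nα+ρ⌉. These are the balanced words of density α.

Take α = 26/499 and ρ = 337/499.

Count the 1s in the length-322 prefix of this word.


#1s = Σ_{n=0}^{321} s_n = Σ_{n=0}^{321} (⌈(n+1)α+ρ⌉ − ⌈nα+ρ⌉)
the sum telescopes: every ⌈nα+ρ⌉ with 0 < n < 322 appears once with + and once with −, leaving ⌈322α+ρ⌉ − ⌈0·α+ρ⌉
322α + ρ = (322·26 + 337) / 499 = 8709/499
ρ = 337/499
⌈8709/499⌉ = 18,  ⌈337/499⌉ = 1
#1s = 18 − 1 = 17

17


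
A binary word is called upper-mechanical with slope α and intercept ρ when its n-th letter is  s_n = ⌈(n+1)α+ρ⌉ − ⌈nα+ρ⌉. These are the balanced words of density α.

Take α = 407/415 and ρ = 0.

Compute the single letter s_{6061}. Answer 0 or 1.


(n+1)α + ρ = (6062·407) / 415 = 2467234/415
nα + ρ     = (6061·407) / 415 = 2466827/415
⌈2467234/415⌉ = 5946,  ⌈2466827/415⌉ = 5945
s_{6061} = 5946 − 5945 = 1

1


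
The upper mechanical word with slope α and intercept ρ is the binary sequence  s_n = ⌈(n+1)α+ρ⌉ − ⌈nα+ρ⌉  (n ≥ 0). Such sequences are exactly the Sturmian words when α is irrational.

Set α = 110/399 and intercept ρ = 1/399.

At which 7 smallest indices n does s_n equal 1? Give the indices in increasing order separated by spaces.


3 7 10 14 18 21 25

n=0: ⌈111/399⌉−⌈1/399⌉ = 1−1 = 0
n=1: ⌈221/399⌉−⌈111/399⌉ = 1−1 = 0
n=2: ⌈331/399⌉−⌈221/399⌉ = 1−1 = 0
n=3: ⌈441/399⌉−⌈331/399⌉ = 2−1 = 1  ← one
n=4: ⌈551/399⌉−⌈441/399⌉ = 2−2 = 0
n=5: ⌈661/399⌉−⌈551/399⌉ = 2−2 = 0
n=6: ⌈771/399⌉−⌈661/399⌉ = 2−2 = 0
n=7: ⌈881/399⌉−⌈771/399⌉ = 3−2 = 1  ← one
n=8: ⌈991/399⌉−⌈881/399⌉ = 3−3 = 0
n=9: ⌈1101/399⌉−⌈991/399⌉ = 3−3 = 0
n=10: ⌈1211/399⌉−⌈1101/399⌉ = 4−3 = 1  ← one
n=11: ⌈1321/399⌉−⌈1211/399⌉ = 4−4 = 0
n=12: ⌈1431/399⌉−⌈1321/399⌉ = 4−4 = 0
n=13: ⌈1541/399⌉−⌈1431/399⌉ = 4−4 = 0
n=14: ⌈1651/399⌉−⌈1541/399⌉ = 5−4 = 1  ← one
n=15: ⌈1761/399⌉−⌈1651/399⌉ = 5−5 = 0
n=16: ⌈1871/399⌉−⌈1761/399⌉ = 5−5 = 0
n=17: ⌈1981/399⌉−⌈1871/399⌉ = 5−5 = 0
n=18: ⌈2091/399⌉−⌈1981/399⌉ = 6−5 = 1  ← one
n=19: ⌈2201/399⌉−⌈2091/399⌉ = 6−6 = 0
n=20: ⌈2311/399⌉−⌈2201/399⌉ = 6−6 = 0
n=21: ⌈2421/399⌉−⌈2311/399⌉ = 7−6 = 1  ← one
n=22: ⌈2531/399⌉−⌈2421/399⌉ = 7−7 = 0
n=23: ⌈2641/399⌉−⌈2531/399⌉ = 7−7 = 0
n=24: ⌈2751/399⌉−⌈2641/399⌉ = 7−7 = 0
n=25: ⌈2861/399⌉−⌈2751/399⌉ = 8−7 = 1  ← one
positions of the first 7 ones: 3 7 10 14 18 21 25


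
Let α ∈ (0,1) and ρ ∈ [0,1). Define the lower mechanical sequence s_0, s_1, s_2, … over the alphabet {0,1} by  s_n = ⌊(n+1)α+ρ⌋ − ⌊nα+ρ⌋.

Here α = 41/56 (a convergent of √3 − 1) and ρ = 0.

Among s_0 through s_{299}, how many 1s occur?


#1s = Σ_{n=0}^{299} s_n = Σ_{n=0}^{299} (⌊(n+1)α+ρ⌋ − ⌊nα+ρ⌋)
the sum telescopes: every ⌊nα+ρ⌋ with 0 < n < 300 appears once with + and once with −, leaving ⌊300α+ρ⌋ − ⌊0·α+ρ⌋
300α + ρ = (300·41) / 56 = 12300/56
ρ = 0/56
⌊12300/56⌋ = 219,  ⌊0/56⌋ = 0
#1s = 219 − 0 = 219

219


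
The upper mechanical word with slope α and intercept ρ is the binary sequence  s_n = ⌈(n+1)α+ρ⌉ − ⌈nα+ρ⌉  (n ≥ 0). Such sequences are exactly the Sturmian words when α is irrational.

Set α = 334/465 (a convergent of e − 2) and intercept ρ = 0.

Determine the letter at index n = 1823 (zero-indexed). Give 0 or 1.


1

(n+1)α + ρ = (1824·334) / 465 = 609216/465
nα + ρ     = (1823·334) / 465 = 608882/465
⌈609216/465⌉ = 1311,  ⌈608882/465⌉ = 1310
s_{1823} = 1311 − 1310 = 1


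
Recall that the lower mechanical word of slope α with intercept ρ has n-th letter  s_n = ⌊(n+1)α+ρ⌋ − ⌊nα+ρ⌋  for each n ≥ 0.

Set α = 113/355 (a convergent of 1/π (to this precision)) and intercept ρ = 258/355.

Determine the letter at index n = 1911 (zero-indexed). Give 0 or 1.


0

(n+1)α + ρ = (1912·113 + 258) / 355 = 216314/355
nα + ρ     = (1911·113 + 258) / 355 = 216201/355
⌊216314/355⌋ = 609,  ⌊216201/355⌋ = 609
s_{1911} = 609 − 609 = 0


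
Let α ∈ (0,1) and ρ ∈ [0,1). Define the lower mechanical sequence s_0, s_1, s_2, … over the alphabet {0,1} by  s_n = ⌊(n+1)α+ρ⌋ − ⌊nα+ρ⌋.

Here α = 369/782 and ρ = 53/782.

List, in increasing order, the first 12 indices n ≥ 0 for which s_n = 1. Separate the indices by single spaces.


1 4 6 8 10 12 14 16 18 21 23 25

n=0: ⌊422/782⌋−⌊53/782⌋ = 0−0 = 0
n=1: ⌊791/782⌋−⌊422/782⌋ = 1−0 = 1  ← one
n=2: ⌊1160/782⌋−⌊791/782⌋ = 1−1 = 0
n=3: ⌊1529/782⌋−⌊1160/782⌋ = 1−1 = 0
n=4: ⌊1898/782⌋−⌊1529/782⌋ = 2−1 = 1  ← one
n=5: ⌊2267/782⌋−⌊1898/782⌋ = 2−2 = 0
n=6: ⌊2636/782⌋−⌊2267/782⌋ = 3−2 = 1  ← one
n=7: ⌊3005/782⌋−⌊2636/782⌋ = 3−3 = 0
n=8: ⌊3374/782⌋−⌊3005/782⌋ = 4−3 = 1  ← one
n=9: ⌊3743/782⌋−⌊3374/782⌋ = 4−4 = 0
n=10: ⌊4112/782⌋−⌊3743/782⌋ = 5−4 = 1  ← one
n=11: ⌊4481/782⌋−⌊4112/782⌋ = 5−5 = 0
n=12: ⌊4850/782⌋−⌊4481/782⌋ = 6−5 = 1  ← one
n=13: ⌊5219/782⌋−⌊4850/782⌋ = 6−6 = 0
n=14: ⌊5588/782⌋−⌊5219/782⌋ = 7−6 = 1  ← one
n=15: ⌊5957/782⌋−⌊5588/782⌋ = 7−7 = 0
n=16: ⌊6326/782⌋−⌊5957/782⌋ = 8−7 = 1  ← one
n=17: ⌊6695/782⌋−⌊6326/782⌋ = 8−8 = 0
n=18: ⌊7064/782⌋−⌊6695/782⌋ = 9−8 = 1  ← one
n=19: ⌊7433/782⌋−⌊7064/782⌋ = 9−9 = 0
n=20: ⌊7802/782⌋−⌊7433/782⌋ = 9−9 = 0
n=21: ⌊8171/782⌋−⌊7802/782⌋ = 10−9 = 1  ← one
n=22: ⌊8540/782⌋−⌊8171/782⌋ = 10−10 = 0
n=23: ⌊8909/782⌋−⌊8540/782⌋ = 11−10 = 1  ← one
n=24: ⌊9278/782⌋−⌊8909/782⌋ = 11−11 = 0
n=25: ⌊9647/782⌋−⌊9278/782⌋ = 12−11 = 1  ← one
positions of the first 12 ones: 1 4 6 8 10 12 14 16 18 21 23 25


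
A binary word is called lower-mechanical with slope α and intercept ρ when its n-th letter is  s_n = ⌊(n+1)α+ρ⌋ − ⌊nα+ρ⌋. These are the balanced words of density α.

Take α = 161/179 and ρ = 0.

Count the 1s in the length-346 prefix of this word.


311

#1s = Σ_{n=0}^{345} s_n = Σ_{n=0}^{345} (⌊(n+1)α+ρ⌋ − ⌊nα+ρ⌋)
the sum telescopes: every ⌊nα+ρ⌋ with 0 < n < 346 appears once with + and once with −, leaving ⌊346α+ρ⌋ − ⌊0·α+ρ⌋
346α + ρ = (346·161) / 179 = 55706/179
ρ = 0/179
⌊55706/179⌋ = 311,  ⌊0/179⌋ = 0
#1s = 311 − 0 = 311


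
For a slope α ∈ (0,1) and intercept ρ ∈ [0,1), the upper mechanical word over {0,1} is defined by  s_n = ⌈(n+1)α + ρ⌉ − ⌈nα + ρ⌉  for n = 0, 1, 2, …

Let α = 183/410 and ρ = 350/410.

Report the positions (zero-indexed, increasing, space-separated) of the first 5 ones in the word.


0 2 4 7 9

n=0: ⌈533/410⌉−⌈350/410⌉ = 2−1 = 1  ← one
n=1: ⌈716/410⌉−⌈533/410⌉ = 2−2 = 0
n=2: ⌈899/410⌉−⌈716/410⌉ = 3−2 = 1  ← one
n=3: ⌈1082/410⌉−⌈899/410⌉ = 3−3 = 0
n=4: ⌈1265/410⌉−⌈1082/410⌉ = 4−3 = 1  ← one
n=5: ⌈1448/410⌉−⌈1265/410⌉ = 4−4 = 0
n=6: ⌈1631/410⌉−⌈1448/410⌉ = 4−4 = 0
n=7: ⌈1814/410⌉−⌈1631/410⌉ = 5−4 = 1  ← one
n=8: ⌈1997/410⌉−⌈1814/410⌉ = 5−5 = 0
n=9: ⌈2180/410⌉−⌈1997/410⌉ = 6−5 = 1  ← one
positions of the first 5 ones: 0 2 4 7 9


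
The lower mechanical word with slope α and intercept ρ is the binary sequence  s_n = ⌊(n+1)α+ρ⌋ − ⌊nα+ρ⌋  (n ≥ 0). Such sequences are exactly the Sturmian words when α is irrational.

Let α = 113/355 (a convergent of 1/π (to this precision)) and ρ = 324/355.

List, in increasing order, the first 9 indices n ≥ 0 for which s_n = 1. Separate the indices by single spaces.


0 3 6 9 12 15 19 22 25

n=0: ⌊437/355⌋−⌊324/355⌋ = 1−0 = 1  ← one
n=1: ⌊550/355⌋−⌊437/355⌋ = 1−1 = 0
n=2: ⌊663/355⌋−⌊550/355⌋ = 1−1 = 0
n=3: ⌊776/355⌋−⌊663/355⌋ = 2−1 = 1  ← one
n=4: ⌊889/355⌋−⌊776/355⌋ = 2−2 = 0
n=5: ⌊1002/355⌋−⌊889/355⌋ = 2−2 = 0
n=6: ⌊1115/355⌋−⌊1002/355⌋ = 3−2 = 1  ← one
n=7: ⌊1228/355⌋−⌊1115/355⌋ = 3−3 = 0
n=8: ⌊1341/355⌋−⌊1228/355⌋ = 3−3 = 0
n=9: ⌊1454/355⌋−⌊1341/355⌋ = 4−3 = 1  ← one
n=10: ⌊1567/355⌋−⌊1454/355⌋ = 4−4 = 0
n=11: ⌊1680/355⌋−⌊1567/355⌋ = 4−4 = 0
n=12: ⌊1793/355⌋−⌊1680/355⌋ = 5−4 = 1  ← one
n=13: ⌊1906/355⌋−⌊1793/355⌋ = 5−5 = 0
n=14: ⌊2019/355⌋−⌊1906/355⌋ = 5−5 = 0
n=15: ⌊2132/355⌋−⌊2019/355⌋ = 6−5 = 1  ← one
n=16: ⌊2245/355⌋−⌊2132/355⌋ = 6−6 = 0
n=17: ⌊2358/355⌋−⌊2245/355⌋ = 6−6 = 0
n=18: ⌊2471/355⌋−⌊2358/355⌋ = 6−6 = 0
n=19: ⌊2584/355⌋−⌊2471/355⌋ = 7−6 = 1  ← one
n=20: ⌊2697/355⌋−⌊2584/355⌋ = 7−7 = 0
n=21: ⌊2810/355⌋−⌊2697/355⌋ = 7−7 = 0
n=22: ⌊2923/355⌋−⌊2810/355⌋ = 8−7 = 1  ← one
n=23: ⌊3036/355⌋−⌊2923/355⌋ = 8−8 = 0
n=24: ⌊3149/355⌋−⌊3036/355⌋ = 8−8 = 0
n=25: ⌊3262/355⌋−⌊3149/355⌋ = 9−8 = 1  ← one
positions of the first 9 ones: 0 3 6 9 12 15 19 22 25


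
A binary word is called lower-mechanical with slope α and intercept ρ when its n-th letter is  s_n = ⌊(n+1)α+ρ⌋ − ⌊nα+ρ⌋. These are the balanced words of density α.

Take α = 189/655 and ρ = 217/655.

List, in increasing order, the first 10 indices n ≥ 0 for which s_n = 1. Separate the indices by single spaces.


n=0: ⌊406/655⌋−⌊217/655⌋ = 0−0 = 0
n=1: ⌊595/655⌋−⌊406/655⌋ = 0−0 = 0
n=2: ⌊784/655⌋−⌊595/655⌋ = 1−0 = 1  ← one
n=3: ⌊973/655⌋−⌊784/655⌋ = 1−1 = 0
n=4: ⌊1162/655⌋−⌊973/655⌋ = 1−1 = 0
n=5: ⌊1351/655⌋−⌊1162/655⌋ = 2−1 = 1  ← one
n=6: ⌊1540/655⌋−⌊1351/655⌋ = 2−2 = 0
n=7: ⌊1729/655⌋−⌊1540/655⌋ = 2−2 = 0
n=8: ⌊1918/655⌋−⌊1729/655⌋ = 2−2 = 0
n=9: ⌊2107/655⌋−⌊1918/655⌋ = 3−2 = 1  ← one
n=10: ⌊2296/655⌋−⌊2107/655⌋ = 3−3 = 0
n=11: ⌊2485/655⌋−⌊2296/655⌋ = 3−3 = 0
n=12: ⌊2674/655⌋−⌊2485/655⌋ = 4−3 = 1  ← one
n=13: ⌊2863/655⌋−⌊2674/655⌋ = 4−4 = 0
n=14: ⌊3052/655⌋−⌊2863/655⌋ = 4−4 = 0
n=15: ⌊3241/655⌋−⌊3052/655⌋ = 4−4 = 0
n=16: ⌊3430/655⌋−⌊3241/655⌋ = 5−4 = 1  ← one
n=17: ⌊3619/655⌋−⌊3430/655⌋ = 5−5 = 0
n=18: ⌊3808/655⌋−⌊3619/655⌋ = 5−5 = 0
n=19: ⌊3997/655⌋−⌊3808/655⌋ = 6−5 = 1  ← one
n=20: ⌊4186/655⌋−⌊3997/655⌋ = 6−6 = 0
n=21: ⌊4375/655⌋−⌊4186/655⌋ = 6−6 = 0
n=22: ⌊4564/655⌋−⌊4375/655⌋ = 6−6 = 0
n=23: ⌊4753/655⌋−⌊4564/655⌋ = 7−6 = 1  ← one
n=24: ⌊4942/655⌋−⌊4753/655⌋ = 7−7 = 0
n=25: ⌊5131/655⌋−⌊4942/655⌋ = 7−7 = 0
n=26: ⌊5320/655⌋−⌊5131/655⌋ = 8−7 = 1  ← one
n=27: ⌊5509/655⌋−⌊5320/655⌋ = 8−8 = 0
n=28: ⌊5698/655⌋−⌊5509/655⌋ = 8−8 = 0
n=29: ⌊5887/655⌋−⌊5698/655⌋ = 8−8 = 0
n=30: ⌊6076/655⌋−⌊5887/655⌋ = 9−8 = 1  ← one
n=31: ⌊6265/655⌋−⌊6076/655⌋ = 9−9 = 0
n=32: ⌊6454/655⌋−⌊6265/655⌋ = 9−9 = 0
n=33: ⌊6643/655⌋−⌊6454/655⌋ = 10−9 = 1  ← one
positions of the first 10 ones: 2 5 9 12 16 19 23 26 30 33

2 5 9 12 16 19 23 26 30 33


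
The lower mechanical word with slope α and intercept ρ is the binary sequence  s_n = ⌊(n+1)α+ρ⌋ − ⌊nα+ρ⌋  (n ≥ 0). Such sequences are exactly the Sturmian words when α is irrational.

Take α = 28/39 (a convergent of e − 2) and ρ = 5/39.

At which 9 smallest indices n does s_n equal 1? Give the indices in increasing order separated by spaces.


n=0: ⌊33/39⌋−⌊5/39⌋ = 0−0 = 0
n=1: ⌊61/39⌋−⌊33/39⌋ = 1−0 = 1  ← one
n=2: ⌊89/39⌋−⌊61/39⌋ = 2−1 = 1  ← one
n=3: ⌊117/39⌋−⌊89/39⌋ = 3−2 = 1  ← one
n=4: ⌊145/39⌋−⌊117/39⌋ = 3−3 = 0
n=5: ⌊173/39⌋−⌊145/39⌋ = 4−3 = 1  ← one
n=6: ⌊201/39⌋−⌊173/39⌋ = 5−4 = 1  ← one
n=7: ⌊229/39⌋−⌊201/39⌋ = 5−5 = 0
n=8: ⌊257/39⌋−⌊229/39⌋ = 6−5 = 1  ← one
n=9: ⌊285/39⌋−⌊257/39⌋ = 7−6 = 1  ← one
n=10: ⌊313/39⌋−⌊285/39⌋ = 8−7 = 1  ← one
n=11: ⌊341/39⌋−⌊313/39⌋ = 8−8 = 0
n=12: ⌊369/39⌋−⌊341/39⌋ = 9−8 = 1  ← one
positions of the first 9 ones: 1 2 3 5 6 8 9 10 12

1 2 3 5 6 8 9 10 12


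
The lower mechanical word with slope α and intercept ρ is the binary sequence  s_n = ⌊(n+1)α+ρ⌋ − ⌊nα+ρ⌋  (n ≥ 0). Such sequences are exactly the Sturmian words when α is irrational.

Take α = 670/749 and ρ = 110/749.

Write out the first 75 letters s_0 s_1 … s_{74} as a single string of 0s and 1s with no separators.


n=0: ⌊(1·670+110)/749⌋ − ⌊(0·670+110)/749⌋ = ⌊780/749⌋ − ⌊110/749⌋ = 1 − 0 = 1
n=1: ⌊(2·670+110)/749⌋ − ⌊(1·670+110)/749⌋ = ⌊1450/749⌋ − ⌊780/749⌋ = 1 − 1 = 0
n=2: ⌊(3·670+110)/749⌋ − ⌊(2·670+110)/749⌋ = ⌊2120/749⌋ − ⌊1450/749⌋ = 2 − 1 = 1
n=3: ⌊(4·670+110)/749⌋ − ⌊(3·670+110)/749⌋ = ⌊2790/749⌋ − ⌊2120/749⌋ = 3 − 2 = 1
n=4: ⌊(5·670+110)/749⌋ − ⌊(4·670+110)/749⌋ = ⌊3460/749⌋ − ⌊2790/749⌋ = 4 − 3 = 1
n=5: ⌊(6·670+110)/749⌋ − ⌊(5·670+110)/749⌋ = ⌊4130/749⌋ − ⌊3460/749⌋ = 5 − 4 = 1
n=6: ⌊(7·670+110)/749⌋ − ⌊(6·670+110)/749⌋ = ⌊4800/749⌋ − ⌊4130/749⌋ = 6 − 5 = 1
n=7: ⌊(8·670+110)/749⌋ − ⌊(7·670+110)/749⌋ = ⌊5470/749⌋ − ⌊4800/749⌋ = 7 − 6 = 1
n=8: ⌊(9·670+110)/749⌋ − ⌊(8·670+110)/749⌋ = ⌊6140/749⌋ − ⌊5470/749⌋ = 8 − 7 = 1
n=9: ⌊(10·670+110)/749⌋ − ⌊(9·670+110)/749⌋ = ⌊6810/749⌋ − ⌊6140/749⌋ = 9 − 8 = 1
n=10: ⌊(11·670+110)/749⌋ − ⌊(10·670+110)/749⌋ = ⌊7480/749⌋ − ⌊6810/749⌋ = 9 − 9 = 0
n=11: ⌊(12·670+110)/749⌋ − ⌊(11·670+110)/749⌋ = ⌊8150/749⌋ − ⌊7480/749⌋ = 10 − 9 = 1
n=12: ⌊(13·670+110)/749⌋ − ⌊(12·670+110)/749⌋ = ⌊8820/749⌋ − ⌊8150/749⌋ = 11 − 10 = 1
n=13: ⌊(14·670+110)/749⌋ − ⌊(13·670+110)/749⌋ = ⌊9490/749⌋ − ⌊8820/749⌋ = 12 − 11 = 1
n=14: ⌊(15·670+110)/749⌋ − ⌊(14·670+110)/749⌋ = ⌊10160/749⌋ − ⌊9490/749⌋ = 13 − 12 = 1
n=15: ⌊(16·670+110)/749⌋ − ⌊(15·670+110)/749⌋ = ⌊10830/749⌋ − ⌊10160/749⌋ = 14 − 13 = 1
n=16: ⌊(17·670+110)/749⌋ − ⌊(16·670+110)/749⌋ = ⌊11500/749⌋ − ⌊10830/749⌋ = 15 − 14 = 1
n=17: ⌊(18·670+110)/749⌋ − ⌊(17·670+110)/749⌋ = ⌊12170/749⌋ − ⌊11500/749⌋ = 16 − 15 = 1
n=18: ⌊(19·670+110)/749⌋ − ⌊(18·670+110)/749⌋ = ⌊12840/749⌋ − ⌊12170/749⌋ = 17 − 16 = 1
n=19: ⌊(20·670+110)/749⌋ − ⌊(19·670+110)/749⌋ = ⌊13510/749⌋ − ⌊12840/749⌋ = 18 − 17 = 1
n=20: ⌊(21·670+110)/749⌋ − ⌊(20·670+110)/749⌋ = ⌊14180/749⌋ − ⌊13510/749⌋ = 18 − 18 = 0
n=21: ⌊(22·670+110)/749⌋ − ⌊(21·670+110)/749⌋ = ⌊14850/749⌋ − ⌊14180/749⌋ = 19 − 18 = 1
n=22: ⌊(23·670+110)/749⌋ − ⌊(22·670+110)/749⌋ = ⌊15520/749⌋ − ⌊14850/749⌋ = 20 − 19 = 1
n=23: ⌊(24·670+110)/749⌋ − ⌊(23·670+110)/749⌋ = ⌊16190/749⌋ − ⌊15520/749⌋ = 21 − 20 = 1
n=24: ⌊(25·670+110)/749⌋ − ⌊(24·670+110)/749⌋ = ⌊16860/749⌋ − ⌊16190/749⌋ = 22 − 21 = 1
n=25: ⌊(26·670+110)/749⌋ − ⌊(25·670+110)/749⌋ = ⌊17530/749⌋ − ⌊16860/749⌋ = 23 − 22 = 1
n=26: ⌊(27·670+110)/749⌋ − ⌊(26·670+110)/749⌋ = ⌊18200/749⌋ − ⌊17530/749⌋ = 24 − 23 = 1
n=27: ⌊(28·670+110)/749⌋ − ⌊(27·670+110)/749⌋ = ⌊18870/749⌋ − ⌊18200/749⌋ = 25 − 24 = 1
n=28: ⌊(29·670+110)/749⌋ − ⌊(28·670+110)/749⌋ = ⌊19540/749⌋ − ⌊18870/749⌋ = 26 − 25 = 1
n=29: ⌊(30·670+110)/749⌋ − ⌊(29·670+110)/749⌋ = ⌊20210/749⌋ − ⌊19540/749⌋ = 26 − 26 = 0
n=30: ⌊(31·670+110)/749⌋ − ⌊(30·670+110)/749⌋ = ⌊20880/749⌋ − ⌊20210/749⌋ = 27 − 26 = 1
n=31: ⌊(32·670+110)/749⌋ − ⌊(31·670+110)/749⌋ = ⌊21550/749⌋ − ⌊20880/749⌋ = 28 − 27 = 1
n=32: ⌊(33·670+110)/749⌋ − ⌊(32·670+110)/749⌋ = ⌊22220/749⌋ − ⌊21550/749⌋ = 29 − 28 = 1
n=33: ⌊(34·670+110)/749⌋ − ⌊(33·670+110)/749⌋ = ⌊22890/749⌋ − ⌊22220/749⌋ = 30 − 29 = 1
n=34: ⌊(35·670+110)/749⌋ − ⌊(34·670+110)/749⌋ = ⌊23560/749⌋ − ⌊22890/749⌋ = 31 − 30 = 1
n=35: ⌊(36·670+110)/749⌋ − ⌊(35·670+110)/749⌋ = ⌊24230/749⌋ − ⌊23560/749⌋ = 32 − 31 = 1
n=36: ⌊(37·670+110)/749⌋ − ⌊(36·670+110)/749⌋ = ⌊24900/749⌋ − ⌊24230/749⌋ = 33 − 32 = 1
n=37: ⌊(38·670+110)/749⌋ − ⌊(37·670+110)/749⌋ = ⌊25570/749⌋ − ⌊24900/749⌋ = 34 − 33 = 1
n=38: ⌊(39·670+110)/749⌋ − ⌊(38·670+110)/749⌋ = ⌊26240/749⌋ − ⌊25570/749⌋ = 35 − 34 = 1
n=39: ⌊(40·670+110)/749⌋ − ⌊(39·670+110)/749⌋ = ⌊26910/749⌋ − ⌊26240/749⌋ = 35 − 35 = 0
n=40: ⌊(41·670+110)/749⌋ − ⌊(40·670+110)/749⌋ = ⌊27580/749⌋ − ⌊26910/749⌋ = 36 − 35 = 1
n=41: ⌊(42·670+110)/749⌋ − ⌊(41·670+110)/749⌋ = ⌊28250/749⌋ − ⌊27580/749⌋ = 37 − 36 = 1
n=42: ⌊(43·670+110)/749⌋ − ⌊(42·670+110)/749⌋ = ⌊28920/749⌋ − ⌊28250/749⌋ = 38 − 37 = 1
n=43: ⌊(44·670+110)/749⌋ − ⌊(43·670+110)/749⌋ = ⌊29590/749⌋ − ⌊28920/749⌋ = 39 − 38 = 1
n=44: ⌊(45·670+110)/749⌋ − ⌊(44·670+110)/749⌋ = ⌊30260/749⌋ − ⌊29590/749⌋ = 40 − 39 = 1
n=45: ⌊(46·670+110)/749⌋ − ⌊(45·670+110)/749⌋ = ⌊30930/749⌋ − ⌊30260/749⌋ = 41 − 40 = 1
n=46: ⌊(47·670+110)/749⌋ − ⌊(46·670+110)/749⌋ = ⌊31600/749⌋ − ⌊30930/749⌋ = 42 − 41 = 1
n=47: ⌊(48·670+110)/749⌋ − ⌊(47·670+110)/749⌋ = ⌊32270/749⌋ − ⌊31600/749⌋ = 43 − 42 = 1
n=48: ⌊(49·670+110)/749⌋ − ⌊(48·670+110)/749⌋ = ⌊32940/749⌋ − ⌊32270/749⌋ = 43 − 43 = 0
n=49: ⌊(50·670+110)/749⌋ − ⌊(49·670+110)/749⌋ = ⌊33610/749⌋ − ⌊32940/749⌋ = 44 − 43 = 1
n=50: ⌊(51·670+110)/749⌋ − ⌊(50·670+110)/749⌋ = ⌊34280/749⌋ − ⌊33610/749⌋ = 45 − 44 = 1
n=51: ⌊(52·670+110)/749⌋ − ⌊(51·670+110)/749⌋ = ⌊34950/749⌋ − ⌊34280/749⌋ = 46 − 45 = 1
n=52: ⌊(53·670+110)/749⌋ − ⌊(52·670+110)/749⌋ = ⌊35620/749⌋ − ⌊34950/749⌋ = 47 − 46 = 1
n=53: ⌊(54·670+110)/749⌋ − ⌊(53·670+110)/749⌋ = ⌊36290/749⌋ − ⌊35620/749⌋ = 48 − 47 = 1
n=54: ⌊(55·670+110)/749⌋ − ⌊(54·670+110)/749⌋ = ⌊36960/749⌋ − ⌊36290/749⌋ = 49 − 48 = 1
n=55: ⌊(56·670+110)/749⌋ − ⌊(55·670+110)/749⌋ = ⌊37630/749⌋ − ⌊36960/749⌋ = 50 − 49 = 1
n=56: ⌊(57·670+110)/749⌋ − ⌊(56·670+110)/749⌋ = ⌊38300/749⌋ − ⌊37630/749⌋ = 51 − 50 = 1
n=57: ⌊(58·670+110)/749⌋ − ⌊(57·670+110)/749⌋ = ⌊38970/749⌋ − ⌊38300/749⌋ = 52 − 51 = 1
n=58: ⌊(59·670+110)/749⌋ − ⌊(58·670+110)/749⌋ = ⌊39640/749⌋ − ⌊38970/749⌋ = 52 − 52 = 0
n=59: ⌊(60·670+110)/749⌋ − ⌊(59·670+110)/749⌋ = ⌊40310/749⌋ − ⌊39640/749⌋ = 53 − 52 = 1
n=60: ⌊(61·670+110)/749⌋ − ⌊(60·670+110)/749⌋ = ⌊40980/749⌋ − ⌊40310/749⌋ = 54 − 53 = 1
n=61: ⌊(62·670+110)/749⌋ − ⌊(61·670+110)/749⌋ = ⌊41650/749⌋ − ⌊40980/749⌋ = 55 − 54 = 1
n=62: ⌊(63·670+110)/749⌋ − ⌊(62·670+110)/749⌋ = ⌊42320/749⌋ − ⌊41650/749⌋ = 56 − 55 = 1
n=63: ⌊(64·670+110)/749⌋ − ⌊(63·670+110)/749⌋ = ⌊42990/749⌋ − ⌊42320/749⌋ = 57 − 56 = 1
n=64: ⌊(65·670+110)/749⌋ − ⌊(64·670+110)/749⌋ = ⌊43660/749⌋ − ⌊42990/749⌋ = 58 − 57 = 1
n=65: ⌊(66·670+110)/749⌋ − ⌊(65·670+110)/749⌋ = ⌊44330/749⌋ − ⌊43660/749⌋ = 59 − 58 = 1
n=66: ⌊(67·670+110)/749⌋ − ⌊(66·670+110)/749⌋ = ⌊45000/749⌋ − ⌊44330/749⌋ = 60 − 59 = 1
n=67: ⌊(68·670+110)/749⌋ − ⌊(67·670+110)/749⌋ = ⌊45670/749⌋ − ⌊45000/749⌋ = 60 − 60 = 0
n=68: ⌊(69·670+110)/749⌋ − ⌊(68·670+110)/749⌋ = ⌊46340/749⌋ − ⌊45670/749⌋ = 61 − 60 = 1
n=69: ⌊(70·670+110)/749⌋ − ⌊(69·670+110)/749⌋ = ⌊47010/749⌋ − ⌊46340/749⌋ = 62 − 61 = 1
n=70: ⌊(71·670+110)/749⌋ − ⌊(70·670+110)/749⌋ = ⌊47680/749⌋ − ⌊47010/749⌋ = 63 − 62 = 1
n=71: ⌊(72·670+110)/749⌋ − ⌊(71·670+110)/749⌋ = ⌊48350/749⌋ − ⌊47680/749⌋ = 64 − 63 = 1
n=72: ⌊(73·670+110)/749⌋ − ⌊(72·670+110)/749⌋ = ⌊49020/749⌋ − ⌊48350/749⌋ = 65 − 64 = 1
n=73: ⌊(74·670+110)/749⌋ − ⌊(73·670+110)/749⌋ = ⌊49690/749⌋ − ⌊49020/749⌋ = 66 − 65 = 1
n=74: ⌊(75·670+110)/749⌋ − ⌊(74·670+110)/749⌋ = ⌊50360/749⌋ − ⌊49690/749⌋ = 67 − 66 = 1

101111111101111111110111111110111111111011111111011111111101111111101111111
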